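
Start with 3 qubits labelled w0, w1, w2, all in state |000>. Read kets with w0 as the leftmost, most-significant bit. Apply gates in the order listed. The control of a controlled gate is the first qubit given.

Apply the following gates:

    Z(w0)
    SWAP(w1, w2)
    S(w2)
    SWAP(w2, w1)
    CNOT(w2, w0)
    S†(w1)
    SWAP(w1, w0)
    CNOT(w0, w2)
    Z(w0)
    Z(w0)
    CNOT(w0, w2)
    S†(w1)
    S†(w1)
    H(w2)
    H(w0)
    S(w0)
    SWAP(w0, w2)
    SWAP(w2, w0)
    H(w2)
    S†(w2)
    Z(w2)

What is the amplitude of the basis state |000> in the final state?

The amplitude on |000> is sqrt(2)/2.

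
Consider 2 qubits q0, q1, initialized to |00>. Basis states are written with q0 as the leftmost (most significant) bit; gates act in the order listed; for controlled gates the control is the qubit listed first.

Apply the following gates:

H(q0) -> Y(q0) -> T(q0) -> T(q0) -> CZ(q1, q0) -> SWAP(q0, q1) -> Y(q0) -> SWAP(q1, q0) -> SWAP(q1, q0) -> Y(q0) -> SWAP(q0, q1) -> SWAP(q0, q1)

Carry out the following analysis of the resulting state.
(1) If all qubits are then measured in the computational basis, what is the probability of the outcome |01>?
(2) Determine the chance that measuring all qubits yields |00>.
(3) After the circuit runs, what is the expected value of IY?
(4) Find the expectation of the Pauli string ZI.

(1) Outcome |01> occurs with probability 1/2. Key observation: the block from step 6 through step 11 cancels to the identity and can be dropped.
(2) A full measurement returns |00> with probability 1/2.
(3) The observable IY averages to -1.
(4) The observable ZI averages to 1.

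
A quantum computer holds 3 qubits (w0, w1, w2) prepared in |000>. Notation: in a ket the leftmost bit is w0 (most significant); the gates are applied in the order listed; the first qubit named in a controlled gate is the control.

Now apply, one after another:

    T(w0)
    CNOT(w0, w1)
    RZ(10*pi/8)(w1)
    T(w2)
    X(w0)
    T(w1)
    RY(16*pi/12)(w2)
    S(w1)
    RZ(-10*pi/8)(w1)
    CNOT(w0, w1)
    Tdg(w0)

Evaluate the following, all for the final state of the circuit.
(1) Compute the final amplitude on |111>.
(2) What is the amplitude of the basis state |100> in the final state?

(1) The amplitude on |111> is -sqrt(3)*exp(3*I*pi/4)/2.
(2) |100> carries amplitude 0 in the final state.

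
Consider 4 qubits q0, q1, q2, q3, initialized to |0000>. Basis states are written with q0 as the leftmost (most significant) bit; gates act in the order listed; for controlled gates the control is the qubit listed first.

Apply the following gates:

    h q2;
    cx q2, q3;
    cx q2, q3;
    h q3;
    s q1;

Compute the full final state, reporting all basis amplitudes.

The resulting statevector has amplitude 1/2 on |0000>, 1/2 on |0001>, 1/2 on |0010>, 1/2 on |0011>, and 0 on every other basis state. Key observation: gates 2-3 undo each other exactly, leaving only the rest of the circuit to track.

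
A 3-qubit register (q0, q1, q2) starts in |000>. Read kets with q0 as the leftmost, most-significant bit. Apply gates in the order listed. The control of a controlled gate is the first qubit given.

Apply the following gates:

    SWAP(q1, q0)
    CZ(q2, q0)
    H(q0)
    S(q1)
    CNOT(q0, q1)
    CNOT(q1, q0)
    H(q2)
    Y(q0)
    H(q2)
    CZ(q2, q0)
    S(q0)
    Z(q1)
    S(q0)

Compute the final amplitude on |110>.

The final state's coefficient on |110> equals sqrt(2)*I/2.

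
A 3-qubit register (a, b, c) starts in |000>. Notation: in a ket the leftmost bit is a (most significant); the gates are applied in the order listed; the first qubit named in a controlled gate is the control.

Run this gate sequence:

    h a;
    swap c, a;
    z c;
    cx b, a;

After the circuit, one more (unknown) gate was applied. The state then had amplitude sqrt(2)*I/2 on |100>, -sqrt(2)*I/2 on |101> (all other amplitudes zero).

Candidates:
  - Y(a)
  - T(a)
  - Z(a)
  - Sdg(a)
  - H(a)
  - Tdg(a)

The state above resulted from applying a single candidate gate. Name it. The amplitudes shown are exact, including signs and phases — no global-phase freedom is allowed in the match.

It was Y(a) that produced the state shown.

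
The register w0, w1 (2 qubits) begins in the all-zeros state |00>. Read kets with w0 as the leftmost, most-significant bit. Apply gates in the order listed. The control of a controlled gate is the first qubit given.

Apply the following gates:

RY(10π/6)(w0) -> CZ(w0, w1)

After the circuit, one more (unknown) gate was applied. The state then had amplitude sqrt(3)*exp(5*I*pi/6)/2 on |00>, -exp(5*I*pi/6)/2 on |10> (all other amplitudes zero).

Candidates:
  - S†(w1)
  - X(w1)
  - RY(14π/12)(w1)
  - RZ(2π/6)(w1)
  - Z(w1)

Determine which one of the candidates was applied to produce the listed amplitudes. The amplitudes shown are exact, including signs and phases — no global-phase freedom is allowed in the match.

It was RZ(2π/6)(w1) that produced the state shown.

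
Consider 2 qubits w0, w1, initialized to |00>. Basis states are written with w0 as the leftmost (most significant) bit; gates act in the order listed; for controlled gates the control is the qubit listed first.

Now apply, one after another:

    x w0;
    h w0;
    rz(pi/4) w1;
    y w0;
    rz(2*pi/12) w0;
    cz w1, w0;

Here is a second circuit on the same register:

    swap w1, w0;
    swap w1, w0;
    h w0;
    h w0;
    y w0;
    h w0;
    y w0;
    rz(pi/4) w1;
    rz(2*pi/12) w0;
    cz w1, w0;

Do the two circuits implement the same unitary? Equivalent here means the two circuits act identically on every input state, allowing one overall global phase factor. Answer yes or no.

No — the two circuits implement different unitaries, even allowing a global phase.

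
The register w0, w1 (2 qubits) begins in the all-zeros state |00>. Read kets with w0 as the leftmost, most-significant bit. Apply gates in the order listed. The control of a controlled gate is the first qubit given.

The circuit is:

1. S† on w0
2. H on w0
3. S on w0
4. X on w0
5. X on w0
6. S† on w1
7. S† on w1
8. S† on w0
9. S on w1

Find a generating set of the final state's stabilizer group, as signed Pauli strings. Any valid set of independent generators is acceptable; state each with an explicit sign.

The stabilizer group can be generated by +XI, +IZ, among other valid generating sets.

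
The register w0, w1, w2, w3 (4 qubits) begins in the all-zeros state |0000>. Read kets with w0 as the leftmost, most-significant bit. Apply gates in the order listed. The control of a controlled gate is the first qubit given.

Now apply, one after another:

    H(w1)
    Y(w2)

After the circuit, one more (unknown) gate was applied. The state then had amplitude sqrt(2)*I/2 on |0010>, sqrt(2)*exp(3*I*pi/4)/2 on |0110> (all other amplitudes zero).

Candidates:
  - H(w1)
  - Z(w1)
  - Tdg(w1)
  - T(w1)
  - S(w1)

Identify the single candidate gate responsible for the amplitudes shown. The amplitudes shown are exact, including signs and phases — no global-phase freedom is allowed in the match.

The unique candidate consistent with the amplitudes is T(w1).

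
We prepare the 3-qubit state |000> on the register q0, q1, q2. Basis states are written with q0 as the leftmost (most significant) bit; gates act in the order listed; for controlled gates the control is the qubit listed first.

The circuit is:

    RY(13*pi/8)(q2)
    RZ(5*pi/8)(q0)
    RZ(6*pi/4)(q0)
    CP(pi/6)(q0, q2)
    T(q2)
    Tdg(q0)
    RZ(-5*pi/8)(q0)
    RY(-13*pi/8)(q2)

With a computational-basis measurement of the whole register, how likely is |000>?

Outcome |000> occurs with probability 7/8.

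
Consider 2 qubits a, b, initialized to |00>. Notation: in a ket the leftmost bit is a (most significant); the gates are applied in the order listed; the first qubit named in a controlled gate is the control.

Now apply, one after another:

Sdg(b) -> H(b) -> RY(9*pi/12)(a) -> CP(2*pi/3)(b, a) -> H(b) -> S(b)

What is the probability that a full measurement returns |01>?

Outcome |01> occurs with probability 0.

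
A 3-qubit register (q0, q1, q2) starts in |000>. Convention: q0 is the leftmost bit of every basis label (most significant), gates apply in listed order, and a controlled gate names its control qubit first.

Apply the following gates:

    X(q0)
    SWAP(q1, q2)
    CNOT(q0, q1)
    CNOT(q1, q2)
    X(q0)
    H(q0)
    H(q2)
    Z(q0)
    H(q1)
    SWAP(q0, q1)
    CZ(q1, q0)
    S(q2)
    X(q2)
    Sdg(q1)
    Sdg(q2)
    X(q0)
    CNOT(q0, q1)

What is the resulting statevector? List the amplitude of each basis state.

The final amplitudes are sqrt(2)*I/4 on |000>, sqrt(2)*I/4 on |001>, sqrt(2)/4 on |010>, sqrt(2)/4 on |011>, sqrt(2)/4 on |100>, sqrt(2)/4 on |101>, -sqrt(2)*I/4 on |110>, -sqrt(2)*I/4 on |111>.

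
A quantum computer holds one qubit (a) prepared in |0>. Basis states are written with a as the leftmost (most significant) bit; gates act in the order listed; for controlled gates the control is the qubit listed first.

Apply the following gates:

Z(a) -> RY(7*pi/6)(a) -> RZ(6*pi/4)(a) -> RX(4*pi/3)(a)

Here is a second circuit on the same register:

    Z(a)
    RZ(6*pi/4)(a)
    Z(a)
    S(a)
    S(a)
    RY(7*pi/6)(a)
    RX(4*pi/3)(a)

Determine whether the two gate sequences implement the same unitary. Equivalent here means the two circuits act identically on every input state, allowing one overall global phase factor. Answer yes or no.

No, they are not equivalent — no single phase factor reconciles the two unitaries.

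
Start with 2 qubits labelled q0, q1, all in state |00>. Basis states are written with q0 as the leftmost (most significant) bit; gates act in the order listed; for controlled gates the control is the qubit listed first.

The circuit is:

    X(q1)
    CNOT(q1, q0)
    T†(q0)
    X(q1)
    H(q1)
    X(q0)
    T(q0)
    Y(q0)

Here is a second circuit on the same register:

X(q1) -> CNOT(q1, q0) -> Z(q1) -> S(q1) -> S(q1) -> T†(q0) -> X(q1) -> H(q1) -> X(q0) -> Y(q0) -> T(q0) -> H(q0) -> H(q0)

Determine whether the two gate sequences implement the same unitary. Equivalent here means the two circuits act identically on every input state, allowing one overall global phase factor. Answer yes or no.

No — the two circuits implement different unitaries, even allowing a global phase.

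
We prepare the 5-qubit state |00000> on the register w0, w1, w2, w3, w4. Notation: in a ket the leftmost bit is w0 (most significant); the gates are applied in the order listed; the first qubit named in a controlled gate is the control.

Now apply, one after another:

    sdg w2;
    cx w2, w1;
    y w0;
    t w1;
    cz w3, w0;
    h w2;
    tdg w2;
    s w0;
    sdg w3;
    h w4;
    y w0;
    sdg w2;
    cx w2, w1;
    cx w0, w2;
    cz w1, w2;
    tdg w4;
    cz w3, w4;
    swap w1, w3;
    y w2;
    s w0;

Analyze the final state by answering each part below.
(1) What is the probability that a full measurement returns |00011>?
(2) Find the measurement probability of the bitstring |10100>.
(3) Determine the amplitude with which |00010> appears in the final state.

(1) Outcome |00011> occurs with probability 1/4.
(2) A full measurement returns |10100> with probability 0.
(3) The final state's coefficient on |00010> equals exp(I*pi/4)/2.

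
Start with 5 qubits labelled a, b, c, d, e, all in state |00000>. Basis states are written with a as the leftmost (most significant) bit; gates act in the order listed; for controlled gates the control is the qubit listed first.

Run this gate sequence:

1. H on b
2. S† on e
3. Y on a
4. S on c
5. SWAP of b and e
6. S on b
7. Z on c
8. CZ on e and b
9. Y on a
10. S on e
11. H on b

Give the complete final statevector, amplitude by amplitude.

The resulting statevector has amplitude 1/2 on |00000>, I/2 on |00001>, 1/2 on |01000>, I/2 on |01001>, and 0 on every other basis state.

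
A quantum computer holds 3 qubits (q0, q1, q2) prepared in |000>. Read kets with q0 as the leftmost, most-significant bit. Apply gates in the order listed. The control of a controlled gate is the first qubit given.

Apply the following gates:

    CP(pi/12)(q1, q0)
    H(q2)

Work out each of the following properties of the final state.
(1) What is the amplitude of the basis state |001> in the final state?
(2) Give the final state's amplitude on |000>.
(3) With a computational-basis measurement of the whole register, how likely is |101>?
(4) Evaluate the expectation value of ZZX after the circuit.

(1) |001> carries amplitude sqrt(2)/2 in the final state.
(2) The final state's coefficient on |000> equals sqrt(2)/2.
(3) Outcome |101> occurs with probability 0.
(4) The observable ZZX averages to 1.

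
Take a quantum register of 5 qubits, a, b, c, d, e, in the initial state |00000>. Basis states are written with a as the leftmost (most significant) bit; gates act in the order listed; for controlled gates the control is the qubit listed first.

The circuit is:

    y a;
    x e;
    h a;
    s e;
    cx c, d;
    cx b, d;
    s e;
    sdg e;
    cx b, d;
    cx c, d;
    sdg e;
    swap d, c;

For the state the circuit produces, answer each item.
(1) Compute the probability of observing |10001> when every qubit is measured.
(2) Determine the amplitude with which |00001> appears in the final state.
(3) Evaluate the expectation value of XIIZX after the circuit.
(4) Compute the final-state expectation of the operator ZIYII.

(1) Outcome |10001> occurs with probability 1/2. Key observation: steps 4-11 multiply out to the identity, so the circuit reduces to the remaining gates.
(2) The amplitude on |00001> is sqrt(2)*I/2.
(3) The expectation value of XIIZX is 0.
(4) In the final state, ZIYII has expectation 0.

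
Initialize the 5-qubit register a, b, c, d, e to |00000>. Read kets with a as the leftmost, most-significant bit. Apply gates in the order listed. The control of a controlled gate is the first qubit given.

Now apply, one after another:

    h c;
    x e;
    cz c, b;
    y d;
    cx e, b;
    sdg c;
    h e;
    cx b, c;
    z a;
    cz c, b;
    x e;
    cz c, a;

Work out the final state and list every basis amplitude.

After the circuit, the state carries amplitude -1/2 on |01010>, 1/2 on |01011>, I/2 on |01110>, -I/2 on |01111>, and 0 on every other basis state.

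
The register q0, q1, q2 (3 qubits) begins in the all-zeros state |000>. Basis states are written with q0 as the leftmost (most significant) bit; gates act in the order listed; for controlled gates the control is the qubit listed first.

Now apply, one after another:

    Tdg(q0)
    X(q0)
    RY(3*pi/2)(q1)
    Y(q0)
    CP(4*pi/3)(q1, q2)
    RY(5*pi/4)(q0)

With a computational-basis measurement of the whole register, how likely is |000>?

The probability of measuring |000> is 1/4 - sqrt(2)/8.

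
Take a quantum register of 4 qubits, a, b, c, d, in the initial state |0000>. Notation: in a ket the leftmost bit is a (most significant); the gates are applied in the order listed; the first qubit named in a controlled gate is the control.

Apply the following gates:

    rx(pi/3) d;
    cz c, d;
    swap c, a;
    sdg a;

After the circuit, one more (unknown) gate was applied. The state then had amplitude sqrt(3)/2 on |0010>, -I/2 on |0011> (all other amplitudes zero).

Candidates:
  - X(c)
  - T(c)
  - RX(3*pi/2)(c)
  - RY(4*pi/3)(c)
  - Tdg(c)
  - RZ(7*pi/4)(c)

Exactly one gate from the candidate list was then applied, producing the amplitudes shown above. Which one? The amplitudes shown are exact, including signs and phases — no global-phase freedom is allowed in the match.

The unique candidate consistent with the amplitudes is X(c).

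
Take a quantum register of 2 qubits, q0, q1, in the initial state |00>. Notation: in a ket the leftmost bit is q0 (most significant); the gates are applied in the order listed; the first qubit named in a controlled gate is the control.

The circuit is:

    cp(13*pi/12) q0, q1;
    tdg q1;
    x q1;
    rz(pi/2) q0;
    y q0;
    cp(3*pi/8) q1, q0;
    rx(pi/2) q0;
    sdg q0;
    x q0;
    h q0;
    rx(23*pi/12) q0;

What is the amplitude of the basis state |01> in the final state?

The final state's coefficient on |01> equals (-sqrt(3*sqrt(2) + 6)/4 - sqrt(2 - sqrt(2))/4)*exp(I*pi/8).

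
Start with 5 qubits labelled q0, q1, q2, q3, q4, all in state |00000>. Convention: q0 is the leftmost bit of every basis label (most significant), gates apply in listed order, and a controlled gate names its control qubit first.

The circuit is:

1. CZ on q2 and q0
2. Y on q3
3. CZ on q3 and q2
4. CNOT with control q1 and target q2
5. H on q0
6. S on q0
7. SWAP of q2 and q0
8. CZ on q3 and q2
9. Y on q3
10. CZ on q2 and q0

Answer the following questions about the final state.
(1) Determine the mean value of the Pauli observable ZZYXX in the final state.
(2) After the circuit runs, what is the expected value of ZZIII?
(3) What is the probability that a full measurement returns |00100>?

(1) In the final state, ZZYXX has expectation 0.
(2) The observable ZZIII averages to 1.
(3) Outcome |00100> occurs with probability 1/2.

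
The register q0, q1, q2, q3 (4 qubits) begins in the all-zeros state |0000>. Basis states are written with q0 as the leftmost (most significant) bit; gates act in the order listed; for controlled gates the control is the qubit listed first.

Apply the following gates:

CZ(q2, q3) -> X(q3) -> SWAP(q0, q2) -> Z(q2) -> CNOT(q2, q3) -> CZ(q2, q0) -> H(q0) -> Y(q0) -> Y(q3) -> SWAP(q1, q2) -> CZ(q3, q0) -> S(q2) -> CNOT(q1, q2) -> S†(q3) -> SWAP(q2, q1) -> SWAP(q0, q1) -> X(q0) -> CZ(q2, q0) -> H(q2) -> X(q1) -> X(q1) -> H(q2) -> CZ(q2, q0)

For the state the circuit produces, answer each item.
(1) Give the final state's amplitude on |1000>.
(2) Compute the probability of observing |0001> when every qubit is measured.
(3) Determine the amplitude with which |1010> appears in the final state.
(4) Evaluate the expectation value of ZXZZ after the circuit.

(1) The amplitude on |1000> is -sqrt(2)/2. Key observation: the block from step 18 through step 23 cancels to the identity and can be dropped.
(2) A full measurement returns |0001> with probability 0.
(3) |1010> carries amplitude 0 in the final state.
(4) In the final state, ZXZZ has expectation 1.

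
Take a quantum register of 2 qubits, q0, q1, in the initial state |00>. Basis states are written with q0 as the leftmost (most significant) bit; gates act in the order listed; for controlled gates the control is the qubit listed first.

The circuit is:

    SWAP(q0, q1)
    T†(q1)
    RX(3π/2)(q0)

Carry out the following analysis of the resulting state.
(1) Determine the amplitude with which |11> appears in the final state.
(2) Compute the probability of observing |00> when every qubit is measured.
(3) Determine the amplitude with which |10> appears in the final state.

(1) The final state's coefficient on |11> equals 0.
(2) The probability of measuring |00> is 1/2.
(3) The amplitude on |10> is -sqrt(2)*I/2.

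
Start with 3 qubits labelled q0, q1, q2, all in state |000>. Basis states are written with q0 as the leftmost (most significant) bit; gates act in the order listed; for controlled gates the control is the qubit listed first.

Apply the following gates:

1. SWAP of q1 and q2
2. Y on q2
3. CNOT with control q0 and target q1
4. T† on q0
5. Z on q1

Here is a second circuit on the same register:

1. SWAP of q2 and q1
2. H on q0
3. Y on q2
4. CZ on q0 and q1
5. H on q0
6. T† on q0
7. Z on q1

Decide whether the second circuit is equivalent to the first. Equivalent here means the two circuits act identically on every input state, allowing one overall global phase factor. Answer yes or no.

No, they are not equivalent — no single phase factor reconciles the two unitaries.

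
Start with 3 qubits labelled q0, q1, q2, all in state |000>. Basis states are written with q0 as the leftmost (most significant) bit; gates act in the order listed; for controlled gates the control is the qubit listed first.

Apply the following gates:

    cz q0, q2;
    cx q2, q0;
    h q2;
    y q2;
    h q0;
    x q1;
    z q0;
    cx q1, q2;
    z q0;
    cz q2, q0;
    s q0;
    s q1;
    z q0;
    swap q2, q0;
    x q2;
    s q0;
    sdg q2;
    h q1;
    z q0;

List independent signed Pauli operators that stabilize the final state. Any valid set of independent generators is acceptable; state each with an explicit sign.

One valid set of independent stabilizer generators is -YIZ, -IXI, +ZIX (any independent generating set of the same group is equally correct).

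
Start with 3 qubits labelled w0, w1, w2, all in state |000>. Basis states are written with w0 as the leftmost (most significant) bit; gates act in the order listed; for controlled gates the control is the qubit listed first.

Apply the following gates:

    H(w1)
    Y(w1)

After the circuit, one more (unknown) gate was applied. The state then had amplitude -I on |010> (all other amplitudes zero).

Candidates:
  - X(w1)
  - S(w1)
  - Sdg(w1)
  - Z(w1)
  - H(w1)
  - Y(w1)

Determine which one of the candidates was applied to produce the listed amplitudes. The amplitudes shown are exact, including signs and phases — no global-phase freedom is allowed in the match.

The applied gate was H(w1).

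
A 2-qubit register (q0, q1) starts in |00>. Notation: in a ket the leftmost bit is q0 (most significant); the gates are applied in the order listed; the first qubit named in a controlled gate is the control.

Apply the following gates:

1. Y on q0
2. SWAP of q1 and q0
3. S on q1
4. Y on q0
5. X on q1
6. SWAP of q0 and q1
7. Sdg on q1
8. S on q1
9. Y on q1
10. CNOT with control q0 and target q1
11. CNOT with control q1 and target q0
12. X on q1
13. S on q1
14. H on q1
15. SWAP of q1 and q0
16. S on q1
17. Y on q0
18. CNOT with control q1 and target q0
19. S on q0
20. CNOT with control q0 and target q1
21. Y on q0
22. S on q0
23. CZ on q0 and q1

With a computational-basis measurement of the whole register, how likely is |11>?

Outcome |11> occurs with probability 0.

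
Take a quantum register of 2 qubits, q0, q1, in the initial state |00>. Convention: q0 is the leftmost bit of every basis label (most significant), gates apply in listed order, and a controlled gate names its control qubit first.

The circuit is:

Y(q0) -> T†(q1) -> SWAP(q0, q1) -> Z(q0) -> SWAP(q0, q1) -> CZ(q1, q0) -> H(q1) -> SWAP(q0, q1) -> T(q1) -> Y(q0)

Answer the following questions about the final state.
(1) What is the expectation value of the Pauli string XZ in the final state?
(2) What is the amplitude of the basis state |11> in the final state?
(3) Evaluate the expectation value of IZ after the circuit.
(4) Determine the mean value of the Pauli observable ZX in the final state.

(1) The expectation value of XZ is 1.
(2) |11> carries amplitude -sqrt(2)*exp(I*pi/4)/2 in the final state.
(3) In the final state, IZ has expectation -1.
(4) In the final state, ZX has expectation 0.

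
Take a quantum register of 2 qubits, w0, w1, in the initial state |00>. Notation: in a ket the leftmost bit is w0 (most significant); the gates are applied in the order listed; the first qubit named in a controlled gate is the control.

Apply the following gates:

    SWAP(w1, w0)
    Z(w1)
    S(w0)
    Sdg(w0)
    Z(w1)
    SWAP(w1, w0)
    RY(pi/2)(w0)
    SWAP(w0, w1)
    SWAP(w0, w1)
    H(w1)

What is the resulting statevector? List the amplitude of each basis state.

The resulting statevector has amplitude 1/2 on |00>, 1/2 on |01>, 1/2 on |10>, 1/2 on |11>.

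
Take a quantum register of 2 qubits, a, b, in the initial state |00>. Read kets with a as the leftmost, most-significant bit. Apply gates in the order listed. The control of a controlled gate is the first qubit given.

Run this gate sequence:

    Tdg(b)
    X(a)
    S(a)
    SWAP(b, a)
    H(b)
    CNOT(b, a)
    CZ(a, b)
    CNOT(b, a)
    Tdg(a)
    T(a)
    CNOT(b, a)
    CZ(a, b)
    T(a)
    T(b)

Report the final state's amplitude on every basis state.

The final amplitudes are sqrt(2)*I/2 on |00>, 0 on |01>, 0 on |10>, sqrt(2)/2 on |11>. Key observation: gates 7-12 undo each other exactly, leaving only the rest of the circuit to track.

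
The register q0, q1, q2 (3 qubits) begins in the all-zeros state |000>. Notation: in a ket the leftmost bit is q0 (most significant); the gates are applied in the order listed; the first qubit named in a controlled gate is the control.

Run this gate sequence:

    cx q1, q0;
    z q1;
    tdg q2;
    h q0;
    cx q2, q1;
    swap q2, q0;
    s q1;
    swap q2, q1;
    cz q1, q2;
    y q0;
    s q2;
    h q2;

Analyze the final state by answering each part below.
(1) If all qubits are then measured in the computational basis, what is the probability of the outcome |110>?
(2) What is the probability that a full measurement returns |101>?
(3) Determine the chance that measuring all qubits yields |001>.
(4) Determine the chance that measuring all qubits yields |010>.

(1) Outcome |110> occurs with probability 1/4.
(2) Outcome |101> occurs with probability 1/4.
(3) Outcome |001> occurs with probability 0.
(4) A full measurement returns |010> with probability 0.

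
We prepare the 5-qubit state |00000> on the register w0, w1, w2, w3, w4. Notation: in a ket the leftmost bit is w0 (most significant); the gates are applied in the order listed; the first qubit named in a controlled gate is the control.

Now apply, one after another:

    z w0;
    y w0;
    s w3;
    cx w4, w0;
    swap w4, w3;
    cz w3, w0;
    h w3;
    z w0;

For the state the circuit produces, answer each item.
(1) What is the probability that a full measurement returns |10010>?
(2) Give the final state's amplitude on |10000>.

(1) The probability of measuring |10010> is 1/2.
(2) |10000> carries amplitude -sqrt(2)*I/2 in the final state.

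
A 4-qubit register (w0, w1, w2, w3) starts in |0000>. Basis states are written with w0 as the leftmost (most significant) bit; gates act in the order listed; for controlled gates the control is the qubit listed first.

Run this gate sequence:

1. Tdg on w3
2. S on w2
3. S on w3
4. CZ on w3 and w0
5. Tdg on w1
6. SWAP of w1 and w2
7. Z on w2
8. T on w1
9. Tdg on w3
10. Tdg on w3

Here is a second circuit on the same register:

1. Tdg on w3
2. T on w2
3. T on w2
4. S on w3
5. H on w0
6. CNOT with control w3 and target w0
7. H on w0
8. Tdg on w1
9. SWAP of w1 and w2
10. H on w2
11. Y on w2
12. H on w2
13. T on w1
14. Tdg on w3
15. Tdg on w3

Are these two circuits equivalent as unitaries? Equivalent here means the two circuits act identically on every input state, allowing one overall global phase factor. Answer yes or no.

No, they are not equivalent — no single phase factor reconciles the two unitaries.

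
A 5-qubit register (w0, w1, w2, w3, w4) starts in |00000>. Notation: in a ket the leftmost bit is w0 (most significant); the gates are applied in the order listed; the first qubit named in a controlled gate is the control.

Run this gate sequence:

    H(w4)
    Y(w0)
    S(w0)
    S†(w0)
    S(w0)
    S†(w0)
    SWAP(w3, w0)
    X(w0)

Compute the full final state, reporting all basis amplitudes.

The final amplitudes are sqrt(2)*I/2 on |10010>, sqrt(2)*I/2 on |10011>, and 0 on every other basis state. Key observation: steps 3-6 multiply out to the identity, so the circuit reduces to the remaining gates.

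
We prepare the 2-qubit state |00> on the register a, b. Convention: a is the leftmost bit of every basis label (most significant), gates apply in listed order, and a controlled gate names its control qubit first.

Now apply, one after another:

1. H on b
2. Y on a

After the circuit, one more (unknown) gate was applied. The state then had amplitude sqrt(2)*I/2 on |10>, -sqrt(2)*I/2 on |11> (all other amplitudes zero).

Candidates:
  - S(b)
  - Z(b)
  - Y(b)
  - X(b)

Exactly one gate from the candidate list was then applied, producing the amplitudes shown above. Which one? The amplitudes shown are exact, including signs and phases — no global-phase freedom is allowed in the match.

It was Z(b) that produced the state shown.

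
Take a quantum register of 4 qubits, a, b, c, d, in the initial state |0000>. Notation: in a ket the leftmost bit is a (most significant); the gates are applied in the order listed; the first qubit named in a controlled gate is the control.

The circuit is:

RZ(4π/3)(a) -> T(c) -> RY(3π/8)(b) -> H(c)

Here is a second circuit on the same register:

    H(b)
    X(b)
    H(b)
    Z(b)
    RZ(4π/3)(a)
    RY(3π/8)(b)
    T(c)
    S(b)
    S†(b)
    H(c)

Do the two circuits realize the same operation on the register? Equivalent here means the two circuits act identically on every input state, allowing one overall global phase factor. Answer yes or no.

Yes, they are equivalent — the unitaries differ by at most a global phase.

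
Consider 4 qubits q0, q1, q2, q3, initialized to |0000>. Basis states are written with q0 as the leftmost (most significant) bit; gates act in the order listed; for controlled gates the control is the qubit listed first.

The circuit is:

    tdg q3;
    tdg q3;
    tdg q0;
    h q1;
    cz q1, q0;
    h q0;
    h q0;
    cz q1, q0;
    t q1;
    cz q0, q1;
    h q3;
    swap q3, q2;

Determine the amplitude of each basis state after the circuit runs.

After the circuit, the state carries amplitude 1/2 on |0000>, 1/2 on |0010>, exp(I*pi/4)/2 on |0100>, exp(I*pi/4)/2 on |0110>, and 0 on every other basis state. Key observation: steps 5-8 multiply out to the identity, so the circuit reduces to the remaining gates.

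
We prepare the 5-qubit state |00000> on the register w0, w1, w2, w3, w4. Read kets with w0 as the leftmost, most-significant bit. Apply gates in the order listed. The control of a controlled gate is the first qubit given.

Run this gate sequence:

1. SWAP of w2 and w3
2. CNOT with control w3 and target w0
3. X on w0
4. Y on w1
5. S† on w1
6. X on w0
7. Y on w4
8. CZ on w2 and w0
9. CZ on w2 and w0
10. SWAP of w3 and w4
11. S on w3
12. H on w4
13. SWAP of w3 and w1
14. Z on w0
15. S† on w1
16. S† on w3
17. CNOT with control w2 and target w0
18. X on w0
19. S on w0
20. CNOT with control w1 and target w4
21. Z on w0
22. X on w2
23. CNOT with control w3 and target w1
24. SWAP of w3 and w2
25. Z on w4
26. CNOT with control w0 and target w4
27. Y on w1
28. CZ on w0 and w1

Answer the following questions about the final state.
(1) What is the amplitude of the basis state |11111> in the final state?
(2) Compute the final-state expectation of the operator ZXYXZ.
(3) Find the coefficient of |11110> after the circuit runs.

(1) The final state's coefficient on |11111> equals -sqrt(2)/2. Key observation: the block from step 8 through step 9 cancels to the identity and can be dropped.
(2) In the final state, ZXYXZ has expectation 0.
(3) The amplitude on |11110> is sqrt(2)/2.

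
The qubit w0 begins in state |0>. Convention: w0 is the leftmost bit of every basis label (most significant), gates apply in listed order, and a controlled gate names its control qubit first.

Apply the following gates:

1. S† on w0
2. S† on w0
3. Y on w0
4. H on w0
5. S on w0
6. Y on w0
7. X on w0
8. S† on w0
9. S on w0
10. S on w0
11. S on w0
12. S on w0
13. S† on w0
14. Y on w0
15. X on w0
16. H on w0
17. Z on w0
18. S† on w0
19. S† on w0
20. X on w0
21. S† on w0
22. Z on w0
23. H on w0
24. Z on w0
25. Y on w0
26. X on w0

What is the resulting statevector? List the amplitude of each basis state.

After the circuit, the state carries amplitude 0 on |0>, sqrt(2)*(1 - I)/2 on |1>.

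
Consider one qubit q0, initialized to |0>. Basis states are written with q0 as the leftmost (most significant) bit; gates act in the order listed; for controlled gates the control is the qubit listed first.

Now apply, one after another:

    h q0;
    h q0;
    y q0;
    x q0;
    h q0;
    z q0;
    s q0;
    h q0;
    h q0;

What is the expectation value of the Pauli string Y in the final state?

In the final state, Y has expectation -1.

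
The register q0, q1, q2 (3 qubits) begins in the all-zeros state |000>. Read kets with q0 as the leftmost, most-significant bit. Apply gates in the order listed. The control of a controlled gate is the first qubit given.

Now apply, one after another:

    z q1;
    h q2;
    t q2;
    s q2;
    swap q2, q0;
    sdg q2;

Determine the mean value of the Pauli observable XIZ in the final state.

The expectation value of XIZ is -sqrt(2)/2.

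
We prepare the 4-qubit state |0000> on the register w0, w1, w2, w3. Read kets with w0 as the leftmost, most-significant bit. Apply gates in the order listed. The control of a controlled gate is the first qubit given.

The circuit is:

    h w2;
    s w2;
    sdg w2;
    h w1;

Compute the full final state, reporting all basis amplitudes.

The resulting statevector has amplitude 1/2 on |0000>, 1/2 on |0010>, 1/2 on |0100>, 1/2 on |0110>, and 0 on every other basis state. Key observation: the block from step 2 through step 3 cancels to the identity and can be dropped.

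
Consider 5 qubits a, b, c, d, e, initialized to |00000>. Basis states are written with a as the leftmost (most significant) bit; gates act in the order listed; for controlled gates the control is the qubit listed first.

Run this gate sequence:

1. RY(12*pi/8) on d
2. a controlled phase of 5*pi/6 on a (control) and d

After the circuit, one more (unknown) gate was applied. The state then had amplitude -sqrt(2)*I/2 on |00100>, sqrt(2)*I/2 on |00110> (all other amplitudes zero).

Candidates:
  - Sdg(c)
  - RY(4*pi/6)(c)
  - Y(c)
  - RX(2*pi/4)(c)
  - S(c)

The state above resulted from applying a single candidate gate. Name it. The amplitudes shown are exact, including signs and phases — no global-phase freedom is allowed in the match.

It was Y(c) that produced the state shown.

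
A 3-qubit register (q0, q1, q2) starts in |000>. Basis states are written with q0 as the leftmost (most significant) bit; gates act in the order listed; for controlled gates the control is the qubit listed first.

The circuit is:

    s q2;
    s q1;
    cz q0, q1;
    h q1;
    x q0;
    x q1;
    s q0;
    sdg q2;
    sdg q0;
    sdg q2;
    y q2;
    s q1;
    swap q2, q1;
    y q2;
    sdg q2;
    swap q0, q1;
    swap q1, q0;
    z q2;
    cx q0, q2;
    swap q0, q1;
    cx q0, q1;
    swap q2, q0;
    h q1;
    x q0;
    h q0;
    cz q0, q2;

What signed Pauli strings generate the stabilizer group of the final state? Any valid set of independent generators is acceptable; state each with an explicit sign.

The final state is stabilized by the group generated by +IXI, -ZII, -IIZ; other independent generating sets are equally valid.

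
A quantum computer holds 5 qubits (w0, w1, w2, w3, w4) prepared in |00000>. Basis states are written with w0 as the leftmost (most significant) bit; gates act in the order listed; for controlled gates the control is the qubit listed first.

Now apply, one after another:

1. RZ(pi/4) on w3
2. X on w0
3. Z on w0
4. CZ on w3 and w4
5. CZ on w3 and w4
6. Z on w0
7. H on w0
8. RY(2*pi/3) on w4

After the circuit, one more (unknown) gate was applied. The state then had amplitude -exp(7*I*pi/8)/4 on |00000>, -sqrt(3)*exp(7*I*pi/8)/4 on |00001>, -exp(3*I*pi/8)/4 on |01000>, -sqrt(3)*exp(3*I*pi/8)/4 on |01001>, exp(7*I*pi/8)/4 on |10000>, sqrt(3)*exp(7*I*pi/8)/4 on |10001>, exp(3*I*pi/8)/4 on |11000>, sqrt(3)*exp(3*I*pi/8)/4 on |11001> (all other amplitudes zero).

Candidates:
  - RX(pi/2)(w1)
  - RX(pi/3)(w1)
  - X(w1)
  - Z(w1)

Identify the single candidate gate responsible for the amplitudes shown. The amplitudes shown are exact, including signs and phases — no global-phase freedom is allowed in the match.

The applied gate was RX(pi/2)(w1). Key observation: the block from step 3 through step 6 cancels to the identity and can be dropped.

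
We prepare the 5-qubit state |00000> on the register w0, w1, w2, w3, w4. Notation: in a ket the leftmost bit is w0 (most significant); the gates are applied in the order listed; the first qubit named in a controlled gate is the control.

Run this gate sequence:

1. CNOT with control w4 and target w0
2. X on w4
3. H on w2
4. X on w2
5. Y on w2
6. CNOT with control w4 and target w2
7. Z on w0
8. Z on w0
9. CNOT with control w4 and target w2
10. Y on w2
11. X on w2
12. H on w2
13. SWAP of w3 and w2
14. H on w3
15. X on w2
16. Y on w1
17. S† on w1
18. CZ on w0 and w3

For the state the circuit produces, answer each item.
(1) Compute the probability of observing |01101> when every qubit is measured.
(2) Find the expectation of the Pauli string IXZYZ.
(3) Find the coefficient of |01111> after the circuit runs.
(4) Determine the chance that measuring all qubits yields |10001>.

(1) Outcome |01101> occurs with probability 1/2. Key observation: gates 4-11 undo each other exactly, leaving only the rest of the circuit to track.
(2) In the final state, IXZYZ has expectation 0.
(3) |01111> carries amplitude sqrt(2)/2 in the final state.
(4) A full measurement returns |10001> with probability 0.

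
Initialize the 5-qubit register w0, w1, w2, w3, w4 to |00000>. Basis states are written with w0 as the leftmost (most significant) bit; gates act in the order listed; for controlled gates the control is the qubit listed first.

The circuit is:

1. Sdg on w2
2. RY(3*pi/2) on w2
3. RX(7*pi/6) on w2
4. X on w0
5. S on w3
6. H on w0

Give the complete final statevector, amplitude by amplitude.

The resulting statevector has amplitude (1 - I)*(sqrt(6) - sqrt(2)*I)/8 on |00000>, (1 - I)*(-sqrt(6) + sqrt(2)*I)/8 on |00100>, (1 - I)*(-sqrt(6) + sqrt(2)*I)/8 on |10000>, (1 - I)*(sqrt(6) - sqrt(2)*I)/8 on |10100>, and 0 on every other basis state.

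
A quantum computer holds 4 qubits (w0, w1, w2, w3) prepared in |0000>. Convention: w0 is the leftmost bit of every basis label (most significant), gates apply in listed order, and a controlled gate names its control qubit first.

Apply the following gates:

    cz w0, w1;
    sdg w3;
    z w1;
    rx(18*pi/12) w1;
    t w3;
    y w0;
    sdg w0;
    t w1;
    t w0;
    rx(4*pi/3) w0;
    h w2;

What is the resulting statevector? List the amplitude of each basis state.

The final amplitudes are sqrt(3)*exp(3*I*pi/4)/4 on |0000>, 0 on |0001>, sqrt(3)*exp(3*I*pi/4)/4 on |0010>, 0 on |0011>, -sqrt(3)*I/4 on |0100>, 0 on |0101>, -sqrt(3)*I/4 on |0110>, 0 on |0111>, exp(I*pi/4)/4 on |1000>, 0 on |1001>, exp(I*pi/4)/4 on |1010>, 0 on |1011>, -1/4 on |1100>, 0 on |1101>, -1/4 on |1110>, 0 on |1111>.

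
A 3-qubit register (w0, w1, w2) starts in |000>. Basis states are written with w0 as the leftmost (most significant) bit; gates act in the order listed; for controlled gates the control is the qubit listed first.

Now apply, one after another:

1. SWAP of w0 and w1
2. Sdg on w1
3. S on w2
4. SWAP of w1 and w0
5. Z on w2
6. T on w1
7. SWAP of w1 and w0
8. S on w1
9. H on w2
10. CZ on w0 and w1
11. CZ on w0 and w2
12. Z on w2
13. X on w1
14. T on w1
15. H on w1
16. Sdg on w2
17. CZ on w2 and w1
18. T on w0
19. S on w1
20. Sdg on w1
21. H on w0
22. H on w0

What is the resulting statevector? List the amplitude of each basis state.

After the circuit, the state carries amplitude exp(I*pi/4)/2 on |000>, exp(3*I*pi/4)/2 on |001>, -exp(I*pi/4)/2 on |010>, exp(3*I*pi/4)/2 on |011>, 0 on |100>, 0 on |101>, 0 on |110>, 0 on |111>. Key observation: the block from step 19 through step 20 cancels to the identity and can be dropped.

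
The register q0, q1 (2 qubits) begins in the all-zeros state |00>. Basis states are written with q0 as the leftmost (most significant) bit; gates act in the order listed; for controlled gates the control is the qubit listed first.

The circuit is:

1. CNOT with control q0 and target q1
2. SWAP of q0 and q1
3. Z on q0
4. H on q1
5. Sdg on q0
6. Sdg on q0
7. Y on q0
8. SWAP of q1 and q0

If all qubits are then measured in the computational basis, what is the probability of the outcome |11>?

Outcome |11> occurs with probability 1/2.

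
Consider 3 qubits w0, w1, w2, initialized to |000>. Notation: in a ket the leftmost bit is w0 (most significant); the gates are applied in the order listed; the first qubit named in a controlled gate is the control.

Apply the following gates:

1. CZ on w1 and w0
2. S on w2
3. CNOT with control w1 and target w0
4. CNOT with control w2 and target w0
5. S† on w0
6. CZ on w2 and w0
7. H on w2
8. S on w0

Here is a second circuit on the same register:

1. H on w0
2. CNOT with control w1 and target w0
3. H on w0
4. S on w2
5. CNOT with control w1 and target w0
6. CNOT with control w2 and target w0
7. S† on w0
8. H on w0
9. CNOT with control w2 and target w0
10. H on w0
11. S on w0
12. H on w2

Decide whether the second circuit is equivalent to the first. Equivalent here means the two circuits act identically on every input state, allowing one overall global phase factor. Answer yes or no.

Yes: on every input state the two circuits agree up to one overall phase factor.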